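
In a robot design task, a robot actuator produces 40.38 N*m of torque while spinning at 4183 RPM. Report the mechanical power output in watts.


omega = 4183 * 2*pi/60 = 438.042736 rad/s
P = tau * omega = 40.38 * 438.042736 = 17688.1657

17688.1657 W


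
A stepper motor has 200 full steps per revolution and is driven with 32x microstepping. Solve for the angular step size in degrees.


step = 360/(200*32) = 360/6400 = 0.0563

0.0563 degrees


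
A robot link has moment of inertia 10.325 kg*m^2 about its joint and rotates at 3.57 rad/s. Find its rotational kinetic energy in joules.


KE = (1/2)*I*omega^2 = 0.5*10.325*3.57^2 = 65.7955

65.7955 J


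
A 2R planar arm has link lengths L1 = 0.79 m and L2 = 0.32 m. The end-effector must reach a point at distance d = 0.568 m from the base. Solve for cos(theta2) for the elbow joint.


cos(th2) = (d^2 - L1^2 - L2^2)/(2*L1*L2) = (0.568^2 - 0.79^2 - 0.32^2)/(2*0.79*0.32) = -0.7988

-0.7988


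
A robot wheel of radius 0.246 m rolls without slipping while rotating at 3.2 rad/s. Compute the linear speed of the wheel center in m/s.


v = omega * r = 3.2 * 0.246 = 0.7872

0.7872 m/s


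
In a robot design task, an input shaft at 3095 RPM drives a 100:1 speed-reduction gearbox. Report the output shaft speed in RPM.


omega_out = omega_in / N = 3095 / 100 = 30.9500

30.9500 RPM


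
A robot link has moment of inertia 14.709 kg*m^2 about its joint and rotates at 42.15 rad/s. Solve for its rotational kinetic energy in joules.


KE = (1/2)*I*omega^2 = 0.5*14.709*42.15^2 = 13066.1702

13066.1702 J


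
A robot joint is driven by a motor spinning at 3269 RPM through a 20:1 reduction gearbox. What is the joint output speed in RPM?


omega_joint = omega_motor / N = 3269 / 20 = 163.4500

163.4500 RPM


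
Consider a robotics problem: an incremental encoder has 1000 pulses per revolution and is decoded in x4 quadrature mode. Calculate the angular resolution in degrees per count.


resolution = 360 / (PPR * 4) = 360 / 4000 = 0.0900

0.0900 degrees


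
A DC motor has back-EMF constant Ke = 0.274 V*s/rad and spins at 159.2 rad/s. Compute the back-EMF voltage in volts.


V_emf = Ke * omega = 0.274*159.2 = 43.6208

43.6208 V


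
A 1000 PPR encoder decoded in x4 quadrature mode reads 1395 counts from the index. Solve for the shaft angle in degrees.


angle = counts * 360 / (PPR*4) = 1395 * 360 / 4000 = 125.5500

125.5500 degrees


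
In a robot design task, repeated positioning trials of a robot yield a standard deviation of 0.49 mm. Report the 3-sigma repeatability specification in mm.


repeatability = 3*sigma = 3*0.49 = 1.4700

1.4700 mm


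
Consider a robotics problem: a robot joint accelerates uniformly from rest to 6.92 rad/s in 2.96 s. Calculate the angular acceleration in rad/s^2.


alpha = delta_omega / t = 6.92 / 2.96 = 2.3378

2.3378 rad/s^2


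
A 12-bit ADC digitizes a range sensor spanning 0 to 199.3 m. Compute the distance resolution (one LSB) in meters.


res = range / 2^n = 199.3/2^12 = 199.3/4096 = 0.0487

0.0487 m


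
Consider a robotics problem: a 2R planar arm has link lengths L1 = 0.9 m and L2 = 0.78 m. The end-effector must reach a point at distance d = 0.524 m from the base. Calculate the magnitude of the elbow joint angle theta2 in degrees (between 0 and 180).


cos(th2) = (d^2 - L1^2 - L2^2)/(2*L1*L2) = (0.524^2 - 0.9^2 - 0.78^2)/(2*0.9*0.78) = -0.81468946
th2 = acos(-0.81468946) = 144.5567 deg

144.5567 degrees


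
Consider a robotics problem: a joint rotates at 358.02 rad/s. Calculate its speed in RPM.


RPM = 358.02 * 60/(2*pi) = 3418.8392

3418.8392 RPM


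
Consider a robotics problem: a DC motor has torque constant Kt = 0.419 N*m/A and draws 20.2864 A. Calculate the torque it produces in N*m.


tau = Kt * I = 0.419*20.2864 = 8.5000

8.5000 N*m


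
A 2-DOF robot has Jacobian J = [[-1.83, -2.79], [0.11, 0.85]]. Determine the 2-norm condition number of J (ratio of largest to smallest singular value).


JJ^T eigenvalues: trace(JJ^T) = 11.8676, det(JJ^T) = det(J)^2 = 1.55900196
s_max^2 = (11.8676 + sqrt(134.60392192))/2 = 11.73474652
s_min^2 = (11.8676 - sqrt(134.60392192))/2 = 0.13285348
kappa = s_max/s_min = sqrt(11.73474652/0.13285348) = 9.3983

9.3983


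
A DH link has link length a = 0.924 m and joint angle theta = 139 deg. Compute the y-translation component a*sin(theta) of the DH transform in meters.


a*sin(theta) = 0.924*sin(139 deg) = 0.6062

0.6062 m


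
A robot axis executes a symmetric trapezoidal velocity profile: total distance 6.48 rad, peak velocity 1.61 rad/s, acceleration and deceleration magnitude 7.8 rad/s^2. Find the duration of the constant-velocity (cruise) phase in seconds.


t_acc = v/a = 0.206410 s, d_acc = v^2/(2a) = 0.166160 rad each
d_cruise = 6.48 - 2*0.166160 = 6.147680 rad
t_cruise = d_cruise/v = 6.147680/1.61 = 3.8184

3.8184 s


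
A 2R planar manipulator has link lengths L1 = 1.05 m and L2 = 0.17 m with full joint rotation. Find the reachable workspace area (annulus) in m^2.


r_max = L1 + L2 = 1.2200, r_min = |L1 - L2| = 0.8800
A = pi*(r_max^2 - r_min^2) = pi*(1.4884 - 0.7744) = 2.2431

2.2431 m^2


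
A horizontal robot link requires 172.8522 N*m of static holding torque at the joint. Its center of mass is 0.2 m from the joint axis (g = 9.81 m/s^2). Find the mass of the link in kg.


m = tau / (g*L) = 172.8522 / (9.81 * 0.2) = 88.1000

88.1000 kg


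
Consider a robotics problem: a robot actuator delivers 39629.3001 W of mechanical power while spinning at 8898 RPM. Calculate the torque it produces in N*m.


omega = 8898 * 2*pi/60 = 931.796381 rad/s
tau = P / omega = 39629.3001 / 931.796381 = 42.5300

42.5300 N*m


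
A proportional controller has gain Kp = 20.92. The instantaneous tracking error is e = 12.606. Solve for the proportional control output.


u_P = Kp * e = 20.92 * 12.606 = 263.7175

263.7175


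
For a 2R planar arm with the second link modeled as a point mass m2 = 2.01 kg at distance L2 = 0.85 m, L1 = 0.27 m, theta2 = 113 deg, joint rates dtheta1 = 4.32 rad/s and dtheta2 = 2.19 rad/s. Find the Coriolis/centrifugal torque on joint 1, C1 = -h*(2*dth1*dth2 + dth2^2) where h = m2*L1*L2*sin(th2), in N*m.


h = m2*L1*L2*sin(th2) = 2.01*0.27*0.85*sin(113 deg) = 0.424624
C1 = -h*(2*4.32*2.19 + 2.19^2) = -0.424624*23.7177 = -10.0711

-10.0711 N*m


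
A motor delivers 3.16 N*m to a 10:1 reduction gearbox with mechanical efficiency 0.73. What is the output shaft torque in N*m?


tau_out = tau_in * N * eta = 3.16 * 10 * 0.73 = 23.0680

23.0680 N*m


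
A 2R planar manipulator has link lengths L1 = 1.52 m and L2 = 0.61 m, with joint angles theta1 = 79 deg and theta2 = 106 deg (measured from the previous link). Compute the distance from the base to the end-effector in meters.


x = L1*cos(th1) + L2*cos(th1+th2) = -0.317649
y = L1*sin(th1) + L2*sin(th1+th2) = 1.438908
d = sqrt(x^2 + y^2) = sqrt(0.100901 + 2.070456) = 1.4736

1.4736 m


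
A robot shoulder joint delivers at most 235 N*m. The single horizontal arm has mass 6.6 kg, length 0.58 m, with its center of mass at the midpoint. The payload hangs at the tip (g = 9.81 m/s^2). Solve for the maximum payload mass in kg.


tau_arm = m_arm*g*(L/2) = 6.6*9.81*0.58/2 = 18.7763 N*m
tau_payload = tau_max - tau_arm = 235 - 18.7763 = 216.2237
m_payload = tau_payload / (g*L) = 216.2237 / (9.81*0.58) = 38.0020

38.0020 kg


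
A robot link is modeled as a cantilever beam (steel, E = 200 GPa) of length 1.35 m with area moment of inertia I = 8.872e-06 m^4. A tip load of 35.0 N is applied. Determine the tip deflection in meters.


delta = F*L^3/(3*E*I) = 35.0*1.35^3/(3*2.000e+11*8.872e-06)
      = 86.113125/5323200 = 1.6177e-05

1.6177e-05 m


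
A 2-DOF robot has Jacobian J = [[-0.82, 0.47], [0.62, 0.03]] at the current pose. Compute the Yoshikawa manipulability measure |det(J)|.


det(J) = -0.82*0.03 - (0.47)*(0.62) = -0.3160
|det(J)| = 0.3160

0.3160


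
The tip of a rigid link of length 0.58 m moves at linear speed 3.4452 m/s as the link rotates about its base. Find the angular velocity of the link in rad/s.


omega = v / L = 3.4452 / 0.58 = 5.9400

5.9400 rad/s


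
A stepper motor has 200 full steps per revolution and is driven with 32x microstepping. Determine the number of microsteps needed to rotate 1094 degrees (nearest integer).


step_size = 360/(200*32) = 360/6400 = 0.056250 deg
n = 1094/(360/6400) = 1094*6400/360 = 19448.8889 -> 19449

19449 steps


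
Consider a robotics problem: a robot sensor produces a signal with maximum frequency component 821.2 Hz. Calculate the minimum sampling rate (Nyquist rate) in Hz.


f_s,min = 2*f_max = 2*821.2 = 1642.4000

1642.4000 Hz


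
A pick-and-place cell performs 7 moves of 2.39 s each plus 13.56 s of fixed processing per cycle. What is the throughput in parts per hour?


T_cycle = 7*2.39 + 13.56 = 30.2900 s
rate = 3600/T = 118.8511

118.8511 parts/hour


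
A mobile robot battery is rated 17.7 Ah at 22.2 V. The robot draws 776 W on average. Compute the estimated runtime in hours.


E = 17.7*22.2 = 392.9400 Wh
t = E/P = 392.9400/776 = 0.5064

0.5064 hours


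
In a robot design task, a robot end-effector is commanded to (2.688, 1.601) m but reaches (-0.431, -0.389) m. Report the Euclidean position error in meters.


dx = -0.431 - (2.688) = -3.1190, dy = -0.389 - (1.601) = -1.9900
err = sqrt(9.728161 + 3.960100) = 3.6998

3.6998 m


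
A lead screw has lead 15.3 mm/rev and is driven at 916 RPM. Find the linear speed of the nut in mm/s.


v = lead * (RPM/60) = 15.3*916/60 = 233.5800

233.5800 mm/s


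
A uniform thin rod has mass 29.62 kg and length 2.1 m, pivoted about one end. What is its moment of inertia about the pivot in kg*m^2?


I = (1/3)*m*L^2 = (1/3)*29.62*2.1^2 = 43.5414

43.5414 kg*m^2


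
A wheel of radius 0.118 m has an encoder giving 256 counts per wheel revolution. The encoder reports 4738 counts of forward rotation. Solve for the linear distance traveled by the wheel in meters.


revs = 4738/256 = 18.507812
d = revs * 2*pi*r = 18.507812 * 2*pi*0.118 = 13.7220

13.7220 m


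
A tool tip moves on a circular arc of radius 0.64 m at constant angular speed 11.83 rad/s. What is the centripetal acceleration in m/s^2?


a_c = omega^2 * r = 11.83^2 * 0.64 = 89.5673

89.5673 m/s^2


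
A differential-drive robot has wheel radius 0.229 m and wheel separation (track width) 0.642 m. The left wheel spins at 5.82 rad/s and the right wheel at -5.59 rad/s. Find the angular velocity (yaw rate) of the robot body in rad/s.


omega = r*(wR - wL)/L = 0.229*(-5.59 - (5.82))/0.642 = -4.0699

-4.0699 rad/s


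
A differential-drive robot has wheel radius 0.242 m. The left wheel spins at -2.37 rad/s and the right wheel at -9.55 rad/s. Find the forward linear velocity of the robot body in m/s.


v = r*(wR + wL)/2 = 0.242*(-9.55 + -2.37)/2 = -1.4423

-1.4423 m/s


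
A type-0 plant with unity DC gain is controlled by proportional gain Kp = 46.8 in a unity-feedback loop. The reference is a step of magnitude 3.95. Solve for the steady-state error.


e_ss = R/(1 + Kp) = 3.95/(1 + 46.8) = 3.95/47.8000 = 0.0826

0.0826


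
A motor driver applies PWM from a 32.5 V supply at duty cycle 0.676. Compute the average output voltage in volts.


V_avg = V_supply * D = 32.5*0.676 = 21.9700

21.9700 V


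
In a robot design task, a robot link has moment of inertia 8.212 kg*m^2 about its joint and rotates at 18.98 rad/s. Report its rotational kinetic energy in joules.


KE = (1/2)*I*omega^2 = 0.5*8.212*18.98^2 = 1479.1471

1479.1471 J


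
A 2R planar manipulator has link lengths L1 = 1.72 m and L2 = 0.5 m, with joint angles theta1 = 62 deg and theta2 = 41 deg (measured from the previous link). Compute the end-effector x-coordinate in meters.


x = L1*cos(th1) + L2*cos(th1+th2) = 1.72*cos(62 deg) + 0.5*cos(103 deg) = 0.6950

0.6950 m


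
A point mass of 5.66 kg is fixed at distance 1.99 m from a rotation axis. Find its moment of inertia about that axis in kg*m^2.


I = m*r^2 = 5.66*1.99^2 = 22.4142

22.4142 kg*m^2


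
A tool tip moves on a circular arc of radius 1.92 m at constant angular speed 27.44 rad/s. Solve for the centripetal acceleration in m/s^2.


a_c = omega^2 * r = 27.44^2 * 1.92 = 1445.6709

1445.6709 m/s^2


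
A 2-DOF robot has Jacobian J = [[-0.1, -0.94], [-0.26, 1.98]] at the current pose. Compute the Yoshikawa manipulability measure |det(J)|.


det(J) = -0.1*1.98 - (-0.94)*(-0.26) = -0.4424
|det(J)| = 0.4424

0.4424


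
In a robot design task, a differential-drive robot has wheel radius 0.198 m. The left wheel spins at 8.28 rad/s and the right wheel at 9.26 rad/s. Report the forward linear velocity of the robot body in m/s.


v = r*(wR + wL)/2 = 0.198*(9.26 + 8.28)/2 = 1.7365

1.7365 m/s


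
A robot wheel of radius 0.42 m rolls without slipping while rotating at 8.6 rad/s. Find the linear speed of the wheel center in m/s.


v = omega * r = 8.6 * 0.42 = 3.6120

3.6120 m/s


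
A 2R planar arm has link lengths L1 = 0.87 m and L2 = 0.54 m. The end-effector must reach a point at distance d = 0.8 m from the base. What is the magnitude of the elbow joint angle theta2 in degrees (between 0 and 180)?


cos(th2) = (d^2 - L1^2 - L2^2)/(2*L1*L2) = (0.8^2 - 0.87^2 - 0.54^2)/(2*0.87*0.54) = -0.43475947
th2 = acos(-0.43475947) = 115.7700 deg

115.7700 degrees


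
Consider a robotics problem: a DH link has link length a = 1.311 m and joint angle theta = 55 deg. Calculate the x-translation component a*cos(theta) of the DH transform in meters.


a*cos(theta) = 1.311*cos(55 deg) = 0.7520

0.7520 m


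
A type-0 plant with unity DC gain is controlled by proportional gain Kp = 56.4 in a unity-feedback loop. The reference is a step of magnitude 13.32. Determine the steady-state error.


e_ss = R/(1 + Kp) = 13.32/(1 + 56.4) = 13.32/57.4000 = 0.2321

0.2321


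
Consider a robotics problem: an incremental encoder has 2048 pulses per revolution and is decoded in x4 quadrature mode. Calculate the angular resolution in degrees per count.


resolution = 360 / (PPR * 4) = 360 / 8192 = 0.0439

0.0439 degrees


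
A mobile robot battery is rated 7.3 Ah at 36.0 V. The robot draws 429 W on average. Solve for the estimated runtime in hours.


E = 7.3*36.0 = 262.8000 Wh
t = E/P = 262.8000/429 = 0.6126

0.6126 hours


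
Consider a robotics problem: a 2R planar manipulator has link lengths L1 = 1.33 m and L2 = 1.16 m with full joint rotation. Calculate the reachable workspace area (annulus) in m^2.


r_max = L1 + L2 = 2.4900, r_min = |L1 - L2| = 0.1700
A = pi*(r_max^2 - r_min^2) = pi*(6.2001 - 0.0289) = 19.3874

19.3874 m^2


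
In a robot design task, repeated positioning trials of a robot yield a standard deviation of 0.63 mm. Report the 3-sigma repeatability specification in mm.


repeatability = 3*sigma = 3*0.63 = 1.8900

1.8900 mm


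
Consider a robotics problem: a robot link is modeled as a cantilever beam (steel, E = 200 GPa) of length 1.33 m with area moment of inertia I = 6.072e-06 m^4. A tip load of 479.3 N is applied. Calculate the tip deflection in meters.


delta = F*L^3/(3*E*I) = 479.3*1.33^3/(3*2.000e+11*6.072e-06)
      = 1127.6189141/3643200 = 3.0951e-04

3.0951e-04 m


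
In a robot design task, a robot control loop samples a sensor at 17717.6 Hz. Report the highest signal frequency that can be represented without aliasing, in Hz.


f_max = f_s/2 = 17717.6/2 = 8858.8000

8858.8000 Hz


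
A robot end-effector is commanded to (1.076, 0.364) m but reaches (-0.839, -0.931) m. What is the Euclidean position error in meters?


dx = -0.839 - (1.076) = -1.9150, dy = -0.931 - (0.364) = -1.2950
err = sqrt(3.667225 + 1.677025) = 2.3118

2.3118 m


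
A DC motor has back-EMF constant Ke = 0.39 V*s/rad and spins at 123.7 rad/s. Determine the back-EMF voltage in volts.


V_emf = Ke * omega = 0.39*123.7 = 48.2430

48.2430 V


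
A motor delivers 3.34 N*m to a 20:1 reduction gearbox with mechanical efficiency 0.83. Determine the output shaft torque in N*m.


tau_out = tau_in * N * eta = 3.34 * 20 * 0.83 = 55.4440

55.4440 N*m


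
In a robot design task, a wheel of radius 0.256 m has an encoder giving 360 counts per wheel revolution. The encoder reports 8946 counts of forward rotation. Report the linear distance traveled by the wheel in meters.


revs = 8946/360 = 24.850000
d = revs * 2*pi*r = 24.850000 * 2*pi*0.256 = 39.9711

39.9711 m


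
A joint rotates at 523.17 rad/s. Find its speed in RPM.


RPM = 523.17 * 60/(2*pi) = 4995.9055

4995.9055 RPM


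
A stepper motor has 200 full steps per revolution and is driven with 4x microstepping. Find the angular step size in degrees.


step = 360/(200*4) = 360/800 = 0.4500

0.4500 degrees


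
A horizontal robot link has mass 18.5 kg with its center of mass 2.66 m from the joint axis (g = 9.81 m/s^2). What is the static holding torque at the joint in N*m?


tau = m*g*L = 18.5 * 9.81 * 2.66 = 482.7501

482.7501 N*m


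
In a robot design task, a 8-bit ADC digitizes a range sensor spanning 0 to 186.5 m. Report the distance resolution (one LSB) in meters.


res = range / 2^n = 186.5/2^8 = 186.5/256 = 0.7285

0.7285 m


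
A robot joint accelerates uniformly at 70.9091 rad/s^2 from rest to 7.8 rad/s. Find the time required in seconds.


t = delta_omega / alpha = 7.8 / 70.9091 = 0.1100

0.1100 s


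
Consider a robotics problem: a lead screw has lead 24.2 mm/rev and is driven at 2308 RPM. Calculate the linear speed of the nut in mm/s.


v = lead * (RPM/60) = 24.2*2308/60 = 930.8933

930.8933 mm/s


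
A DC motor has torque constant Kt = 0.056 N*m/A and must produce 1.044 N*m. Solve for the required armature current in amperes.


I = tau / Kt = 1.044/0.056 = 18.6429

18.6429 A


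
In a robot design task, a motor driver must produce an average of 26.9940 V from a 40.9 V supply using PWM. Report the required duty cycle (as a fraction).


D = V_avg/V_supply = 26.9940/40.9 = 0.6600

0.6600


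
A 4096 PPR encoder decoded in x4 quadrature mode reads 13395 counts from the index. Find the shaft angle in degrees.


angle = counts * 360 / (PPR*4) = 13395 * 360 / 16384 = 294.3237

294.3237 degrees


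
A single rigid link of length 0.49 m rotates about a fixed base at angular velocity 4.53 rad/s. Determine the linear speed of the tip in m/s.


v = L*omega = 0.49 * 4.53 = 2.2197

2.2197 m/s


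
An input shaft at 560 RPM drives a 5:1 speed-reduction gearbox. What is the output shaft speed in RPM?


omega_out = omega_in / N = 560 / 5 = 112.0000

112.0000 RPM


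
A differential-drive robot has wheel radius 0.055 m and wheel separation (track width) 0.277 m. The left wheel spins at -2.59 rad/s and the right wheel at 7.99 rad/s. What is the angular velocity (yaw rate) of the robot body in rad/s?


omega = r*(wR - wL)/L = 0.055*(7.99 - (-2.59))/0.277 = 2.1007

2.1007 rad/s


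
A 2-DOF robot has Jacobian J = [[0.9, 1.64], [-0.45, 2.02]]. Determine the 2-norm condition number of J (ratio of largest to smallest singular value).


JJ^T eigenvalues: trace(JJ^T) = 7.7825, det(JJ^T) = det(J)^2 = 6.53313600
s_max^2 = (7.7825 + sqrt(34.43476225))/2 = 6.82530701
s_min^2 = (7.7825 - sqrt(34.43476225))/2 = 0.95719299
kappa = s_max/s_min = sqrt(6.82530701/0.95719299) = 2.6703

2.6703


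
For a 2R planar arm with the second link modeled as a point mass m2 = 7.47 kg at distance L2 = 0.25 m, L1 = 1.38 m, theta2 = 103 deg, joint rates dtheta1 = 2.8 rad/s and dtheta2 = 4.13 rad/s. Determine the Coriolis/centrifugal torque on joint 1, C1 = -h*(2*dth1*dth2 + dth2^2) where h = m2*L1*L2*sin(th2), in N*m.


h = m2*L1*L2*sin(th2) = 7.47*1.38*0.25*sin(103 deg) = 2.511098
C1 = -h*(2*2.8*4.13 + 4.13^2) = -2.511098*40.1849 = -100.9082

-100.9082 N*m


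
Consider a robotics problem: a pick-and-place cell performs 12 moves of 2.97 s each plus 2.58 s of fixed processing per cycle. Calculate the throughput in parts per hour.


T_cycle = 12*2.97 + 2.58 = 38.2200 s
rate = 3600/T = 94.1915

94.1915 parts/hour


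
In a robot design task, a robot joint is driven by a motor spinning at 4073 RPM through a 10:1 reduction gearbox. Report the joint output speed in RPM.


omega_joint = omega_motor / N = 4073 / 10 = 407.3000

407.3000 RPM


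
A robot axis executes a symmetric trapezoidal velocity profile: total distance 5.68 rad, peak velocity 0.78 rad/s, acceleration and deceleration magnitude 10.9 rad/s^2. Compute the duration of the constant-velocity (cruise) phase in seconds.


t_acc = v/a = 0.071560 s, d_acc = v^2/(2a) = 0.027908 rad each
d_cruise = 5.68 - 2*0.027908 = 5.624184 rad
t_cruise = d_cruise/v = 5.624184/0.78 = 7.2105

7.2105 s


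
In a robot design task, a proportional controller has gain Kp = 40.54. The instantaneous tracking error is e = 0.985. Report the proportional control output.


u_P = Kp * e = 40.54 * 0.985 = 39.9319

39.9319


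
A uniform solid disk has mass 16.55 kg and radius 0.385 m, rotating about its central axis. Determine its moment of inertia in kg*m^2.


I = (1/2)*m*R^2 = 0.5*16.55*0.385^2 = 1.2266

1.2266 kg*m^2


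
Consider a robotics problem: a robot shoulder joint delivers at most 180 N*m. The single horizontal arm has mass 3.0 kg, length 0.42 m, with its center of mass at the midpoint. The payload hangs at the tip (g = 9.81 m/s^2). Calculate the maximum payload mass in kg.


tau_arm = m_arm*g*(L/2) = 3.0*9.81*0.42/2 = 6.1803 N*m
tau_payload = tau_max - tau_arm = 180 - 6.1803 = 173.8197
m_payload = tau_payload / (g*L) = 173.8197 / (9.81*0.42) = 42.1872

42.1872 kg


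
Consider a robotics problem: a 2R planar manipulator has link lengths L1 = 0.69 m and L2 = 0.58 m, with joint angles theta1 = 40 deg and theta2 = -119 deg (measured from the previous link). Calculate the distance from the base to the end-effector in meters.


x = L1*cos(th1) + L2*cos(th1+th2) = 0.639240
y = L1*sin(th1) + L2*sin(th1+th2) = -0.125820
d = sqrt(x^2 + y^2) = sqrt(0.408628 + 0.015831) = 0.6515

0.6515 m


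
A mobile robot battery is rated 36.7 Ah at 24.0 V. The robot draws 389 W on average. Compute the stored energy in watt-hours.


E = capacity * V = 36.7*24.0 = 880.8000

880.8000 Wh


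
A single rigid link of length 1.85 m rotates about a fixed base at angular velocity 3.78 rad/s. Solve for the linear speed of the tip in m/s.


v = L*omega = 1.85 * 3.78 = 6.9930

6.9930 m/s


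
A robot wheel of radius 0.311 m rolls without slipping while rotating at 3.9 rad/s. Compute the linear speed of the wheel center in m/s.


v = omega * r = 3.9 * 0.311 = 1.2129

1.2129 m/s


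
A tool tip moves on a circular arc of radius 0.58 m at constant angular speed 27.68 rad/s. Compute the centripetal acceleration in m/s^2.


a_c = omega^2 * r = 27.68^2 * 0.58 = 444.3858

444.3858 m/s^2


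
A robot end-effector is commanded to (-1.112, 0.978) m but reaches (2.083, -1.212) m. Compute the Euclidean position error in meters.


dx = 2.083 - (-1.112) = 3.1950, dy = -1.212 - (0.978) = -2.1900
err = sqrt(10.208025 + 4.796100) = 3.8735

3.8735 m


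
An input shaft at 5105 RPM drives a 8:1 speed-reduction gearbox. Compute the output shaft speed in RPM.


omega_out = omega_in / N = 5105 / 8 = 638.1250

638.1250 RPM


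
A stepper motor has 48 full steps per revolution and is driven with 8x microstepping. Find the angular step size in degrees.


step = 360/(48*8) = 360/384 = 0.9375

0.9375 degrees


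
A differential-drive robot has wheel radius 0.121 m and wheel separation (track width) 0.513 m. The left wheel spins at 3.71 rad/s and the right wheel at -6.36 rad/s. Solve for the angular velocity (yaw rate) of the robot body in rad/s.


omega = r*(wR - wL)/L = 0.121*(-6.36 - (3.71))/0.513 = -2.3752

-2.3752 rad/s


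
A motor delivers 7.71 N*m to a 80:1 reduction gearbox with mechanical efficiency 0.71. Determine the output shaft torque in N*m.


tau_out = tau_in * N * eta = 7.71 * 80 * 0.71 = 437.9280

437.9280 N*m


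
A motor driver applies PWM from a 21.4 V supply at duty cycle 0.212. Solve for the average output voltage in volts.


V_avg = V_supply * D = 21.4*0.212 = 4.5368

4.5368 V


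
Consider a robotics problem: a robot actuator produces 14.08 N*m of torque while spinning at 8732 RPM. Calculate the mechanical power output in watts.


omega = 8732 * 2*pi/60 = 914.412902 rad/s
P = tau * omega = 14.08 * 914.412902 = 12874.9337

12874.9337 W


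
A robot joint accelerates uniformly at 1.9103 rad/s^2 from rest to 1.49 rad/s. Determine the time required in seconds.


t = delta_omega / alpha = 1.49 / 1.9103 = 0.7800

0.7800 s


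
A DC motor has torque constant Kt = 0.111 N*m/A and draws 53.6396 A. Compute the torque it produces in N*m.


tau = Kt * I = 0.111*53.6396 = 5.9540

5.9540 N*m


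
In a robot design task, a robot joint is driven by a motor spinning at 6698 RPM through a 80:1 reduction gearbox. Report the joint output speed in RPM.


omega_joint = omega_motor / N = 6698 / 80 = 83.7250

83.7250 RPM


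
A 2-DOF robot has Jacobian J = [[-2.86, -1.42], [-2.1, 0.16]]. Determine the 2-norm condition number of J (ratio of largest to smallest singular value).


JJ^T eigenvalues: trace(JJ^T) = 14.6316, det(JJ^T) = det(J)^2 = 11.83084816
s_max^2 = (14.6316 + sqrt(166.76032592))/2 = 13.77258569
s_min^2 = (14.6316 - sqrt(166.76032592))/2 = 0.85901431
kappa = s_max/s_min = sqrt(13.77258569/0.85901431) = 4.0041

4.0041


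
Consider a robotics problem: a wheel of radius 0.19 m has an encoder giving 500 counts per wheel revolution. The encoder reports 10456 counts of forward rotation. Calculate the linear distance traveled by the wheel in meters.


revs = 10456/500 = 20.912000
d = revs * 2*pi*r = 20.912000 * 2*pi*0.19 = 24.9649

24.9649 m


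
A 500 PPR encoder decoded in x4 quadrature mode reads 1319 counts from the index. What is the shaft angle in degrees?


angle = counts * 360 / (PPR*4) = 1319 * 360 / 2000 = 237.4200

237.4200 degrees


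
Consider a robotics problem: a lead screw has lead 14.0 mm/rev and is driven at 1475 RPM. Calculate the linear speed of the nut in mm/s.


v = lead * (RPM/60) = 14.0*1475/60 = 344.1667

344.1667 mm/s


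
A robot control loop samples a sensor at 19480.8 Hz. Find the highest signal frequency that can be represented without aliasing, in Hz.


f_max = f_s/2 = 19480.8/2 = 9740.4000

9740.4000 Hz


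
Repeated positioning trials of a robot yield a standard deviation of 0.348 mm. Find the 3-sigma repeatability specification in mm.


repeatability = 3*sigma = 3*0.348 = 1.0440

1.0440 mm


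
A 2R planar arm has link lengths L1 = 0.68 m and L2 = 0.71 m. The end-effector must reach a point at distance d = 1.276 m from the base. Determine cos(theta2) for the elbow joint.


cos(th2) = (d^2 - L1^2 - L2^2)/(2*L1*L2) = (1.276^2 - 0.68^2 - 0.71^2)/(2*0.68*0.71) = 0.6852

0.6852


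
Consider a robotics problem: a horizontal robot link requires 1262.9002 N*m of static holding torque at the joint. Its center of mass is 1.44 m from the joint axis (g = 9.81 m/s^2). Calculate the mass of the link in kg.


m = tau / (g*L) = 1262.9002 / (9.81 * 1.44) = 89.4000

89.4000 kg


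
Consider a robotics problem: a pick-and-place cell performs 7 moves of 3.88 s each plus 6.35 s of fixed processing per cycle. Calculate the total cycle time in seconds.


T = 7*3.88 + 6.35 = 33.5100

33.5100 s


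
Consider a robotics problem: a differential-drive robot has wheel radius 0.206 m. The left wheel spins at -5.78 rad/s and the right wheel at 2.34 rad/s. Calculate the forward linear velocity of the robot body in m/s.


v = r*(wR + wL)/2 = 0.206*(2.34 + -5.78)/2 = -0.3543

-0.3543 m/s


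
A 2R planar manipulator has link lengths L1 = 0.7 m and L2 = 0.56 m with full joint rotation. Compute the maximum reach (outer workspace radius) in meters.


r_max = L1 + L2 = 0.7 + 0.56 = 1.2600

1.2600 m


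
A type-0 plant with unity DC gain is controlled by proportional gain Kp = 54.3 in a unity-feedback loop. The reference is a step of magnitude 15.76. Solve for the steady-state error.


e_ss = R/(1 + Kp) = 15.76/(1 + 54.3) = 15.76/55.3000 = 0.2850

0.2850


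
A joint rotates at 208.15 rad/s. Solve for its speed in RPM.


RPM = 208.15 * 60/(2*pi) = 1987.6861

1987.6861 RPM


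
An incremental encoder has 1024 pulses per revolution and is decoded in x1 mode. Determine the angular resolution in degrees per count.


resolution = 360 / (PPR * 1) = 360 / 1024 = 0.3516

0.3516 degrees


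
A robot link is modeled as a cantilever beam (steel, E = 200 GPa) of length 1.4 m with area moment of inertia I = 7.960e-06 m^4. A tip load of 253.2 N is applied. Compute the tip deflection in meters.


delta = F*L^3/(3*E*I) = 253.2*1.4^3/(3*2.000e+11*7.960e-06)
      = 694.7808/4776000 = 1.4547e-04

1.4547e-04 m


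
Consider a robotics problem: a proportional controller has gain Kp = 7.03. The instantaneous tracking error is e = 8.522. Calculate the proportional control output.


u_P = Kp * e = 7.03 * 8.522 = 59.9097

59.9097


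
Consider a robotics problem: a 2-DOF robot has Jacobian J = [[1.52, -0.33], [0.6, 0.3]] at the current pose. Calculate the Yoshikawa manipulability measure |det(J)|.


det(J) = 1.52*0.3 - (-0.33)*(0.6) = 0.6540
|det(J)| = 0.6540

0.6540


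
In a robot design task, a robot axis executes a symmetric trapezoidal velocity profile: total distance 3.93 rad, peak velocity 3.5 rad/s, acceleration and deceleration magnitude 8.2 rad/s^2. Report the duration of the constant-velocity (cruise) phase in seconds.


t_acc = v/a = 0.426829 s, d_acc = v^2/(2a) = 0.746951 rad each
d_cruise = 3.93 - 2*0.746951 = 2.436098 rad
t_cruise = d_cruise/v = 2.436098/3.5 = 0.6960

0.6960 s


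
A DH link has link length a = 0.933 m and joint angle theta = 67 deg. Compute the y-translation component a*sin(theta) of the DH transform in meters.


a*sin(theta) = 0.933*sin(67 deg) = 0.8588

0.8588 m


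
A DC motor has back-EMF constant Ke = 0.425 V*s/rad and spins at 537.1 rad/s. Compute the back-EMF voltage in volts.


V_emf = Ke * omega = 0.425*537.1 = 228.2675

228.2675 V


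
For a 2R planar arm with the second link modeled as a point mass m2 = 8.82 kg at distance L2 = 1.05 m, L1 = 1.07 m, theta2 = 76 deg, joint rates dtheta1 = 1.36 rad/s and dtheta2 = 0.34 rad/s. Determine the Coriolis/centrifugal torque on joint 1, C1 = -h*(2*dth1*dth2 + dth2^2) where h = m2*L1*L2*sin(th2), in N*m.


h = m2*L1*L2*sin(th2) = 8.82*1.07*1.05*sin(76 deg) = 9.614922
C1 = -h*(2*1.36*0.34 + 0.34^2) = -9.614922*1.0404 = -10.0034

-10.0034 N*m


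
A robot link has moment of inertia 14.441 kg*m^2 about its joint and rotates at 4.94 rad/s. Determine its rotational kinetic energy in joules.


KE = (1/2)*I*omega^2 = 0.5*14.441*4.94^2 = 176.2062

176.2062 J


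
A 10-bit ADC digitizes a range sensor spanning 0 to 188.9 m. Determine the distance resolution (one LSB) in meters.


res = range / 2^n = 188.9/2^10 = 188.9/1024 = 0.1845

0.1845 m


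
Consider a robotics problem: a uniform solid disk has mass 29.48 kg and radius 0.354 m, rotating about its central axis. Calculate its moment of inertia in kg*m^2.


I = (1/2)*m*R^2 = 0.5*29.48*0.354^2 = 1.8472

1.8472 kg*m^2


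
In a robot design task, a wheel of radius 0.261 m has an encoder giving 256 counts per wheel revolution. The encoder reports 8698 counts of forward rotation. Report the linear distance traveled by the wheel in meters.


revs = 8698/256 = 33.976562
d = revs * 2*pi*r = 33.976562 * 2*pi*0.261 = 55.7186

55.7186 m


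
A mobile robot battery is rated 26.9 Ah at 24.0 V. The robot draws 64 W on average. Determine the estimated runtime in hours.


E = 26.9*24.0 = 645.6000 Wh
t = E/P = 645.6000/64 = 10.0875

10.0875 hours


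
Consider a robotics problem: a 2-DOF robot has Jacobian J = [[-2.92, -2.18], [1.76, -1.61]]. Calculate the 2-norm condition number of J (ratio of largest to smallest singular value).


JJ^T eigenvalues: trace(JJ^T) = 18.9685, det(JJ^T) = det(J)^2 = 72.89744400
s_max^2 = (18.9685 + sqrt(68.21421625))/2 = 13.61384490
s_min^2 = (18.9685 - sqrt(68.21421625))/2 = 5.35465510
kappa = s_max/s_min = sqrt(13.61384490/5.35465510) = 1.5945

1.5945


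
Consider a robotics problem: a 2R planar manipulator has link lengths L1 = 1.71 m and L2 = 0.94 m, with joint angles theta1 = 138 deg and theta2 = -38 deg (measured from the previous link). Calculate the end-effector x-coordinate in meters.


x = L1*cos(th1) + L2*cos(th1+th2) = 1.71*cos(138 deg) + 0.94*cos(100 deg) = -1.4340

-1.4340 m


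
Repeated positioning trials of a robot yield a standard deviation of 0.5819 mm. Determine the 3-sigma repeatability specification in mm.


repeatability = 3*sigma = 3*0.5819 = 1.7457

1.7457 mm


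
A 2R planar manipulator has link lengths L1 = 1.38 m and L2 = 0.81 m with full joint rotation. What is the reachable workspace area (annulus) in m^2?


r_max = L1 + L2 = 2.1900, r_min = |L1 - L2| = 0.5700
A = pi*(r_max^2 - r_min^2) = pi*(4.7961 - 0.3249) = 14.0467

14.0467 m^2


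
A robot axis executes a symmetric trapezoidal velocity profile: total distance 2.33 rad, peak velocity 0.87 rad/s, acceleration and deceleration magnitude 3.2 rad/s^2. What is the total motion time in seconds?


t_acc = v/a = 0.87/3.2 = 0.271875 s
d_acc = v^2/(2a) = 0.118266 rad (each ramp)
d_cruise = 2.33 - 2*0.118266 = 2.093468 rad
t_cruise = 2.093468/0.87 = 2.406285 s
t_total = 2*0.271875 + 2.406285 = 2.9500

2.9500 s


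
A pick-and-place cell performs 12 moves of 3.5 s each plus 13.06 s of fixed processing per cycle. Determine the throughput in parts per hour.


T_cycle = 12*3.5 + 13.06 = 55.0600 s
rate = 3600/T = 65.3832

65.3832 parts/hour


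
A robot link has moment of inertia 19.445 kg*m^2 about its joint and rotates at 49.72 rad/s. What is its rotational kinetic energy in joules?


KE = (1/2)*I*omega^2 = 0.5*19.445*49.72^2 = 24034.7822

24034.7822 J


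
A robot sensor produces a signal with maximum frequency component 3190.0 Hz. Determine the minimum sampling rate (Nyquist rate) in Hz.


f_s,min = 2*f_max = 2*3190.0 = 6380.0000

6380.0000 Hz


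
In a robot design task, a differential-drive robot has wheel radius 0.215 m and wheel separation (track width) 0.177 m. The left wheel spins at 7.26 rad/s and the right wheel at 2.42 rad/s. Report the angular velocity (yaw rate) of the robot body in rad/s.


omega = r*(wR - wL)/L = 0.215*(2.42 - (7.26))/0.177 = -5.8791

-5.8791 rad/s


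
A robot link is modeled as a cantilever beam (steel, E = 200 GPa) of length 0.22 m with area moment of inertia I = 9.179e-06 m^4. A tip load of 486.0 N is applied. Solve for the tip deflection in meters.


delta = F*L^3/(3*E*I) = 486.0*0.22^3/(3*2.000e+11*9.179e-06)
      = 5.174928/5507400 = 9.3963e-07

9.3963e-07 m


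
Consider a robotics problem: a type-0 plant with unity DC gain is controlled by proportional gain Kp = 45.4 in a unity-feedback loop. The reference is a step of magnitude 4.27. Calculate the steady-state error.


e_ss = R/(1 + Kp) = 4.27/(1 + 45.4) = 4.27/46.4000 = 0.0920

0.0920


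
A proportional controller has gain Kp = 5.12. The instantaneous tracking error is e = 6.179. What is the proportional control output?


u_P = Kp * e = 5.12 * 6.179 = 31.6365

31.6365


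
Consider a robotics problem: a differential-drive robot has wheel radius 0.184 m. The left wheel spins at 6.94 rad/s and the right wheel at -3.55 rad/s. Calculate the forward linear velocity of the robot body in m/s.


v = r*(wR + wL)/2 = 0.184*(-3.55 + 6.94)/2 = 0.3119

0.3119 m/s


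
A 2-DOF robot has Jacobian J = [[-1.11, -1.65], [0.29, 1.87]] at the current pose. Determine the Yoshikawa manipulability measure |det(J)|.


det(J) = -1.11*1.87 - (-1.65)*(0.29) = -1.5972
|det(J)| = 1.5972

1.5972


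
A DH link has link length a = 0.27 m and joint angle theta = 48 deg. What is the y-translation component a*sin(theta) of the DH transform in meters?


a*sin(theta) = 0.27*sin(48 deg) = 0.2006

0.2006 m


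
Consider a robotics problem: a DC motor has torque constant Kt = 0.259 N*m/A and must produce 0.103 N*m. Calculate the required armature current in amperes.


I = tau / Kt = 0.103/0.259 = 0.3977

0.3977 A


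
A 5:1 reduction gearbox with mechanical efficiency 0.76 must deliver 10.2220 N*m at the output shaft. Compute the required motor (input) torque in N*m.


tau_in = tau_out / (N * eta) = 10.2220 / (5 * 0.76) = 2.6900

2.6900 N*m


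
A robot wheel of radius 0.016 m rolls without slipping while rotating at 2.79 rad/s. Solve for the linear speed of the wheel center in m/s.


v = omega * r = 2.79 * 0.016 = 0.0446

0.0446 m/s


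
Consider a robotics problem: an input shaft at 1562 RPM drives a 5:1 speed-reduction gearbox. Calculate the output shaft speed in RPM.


omega_out = omega_in / N = 1562 / 5 = 312.4000

312.4000 RPM


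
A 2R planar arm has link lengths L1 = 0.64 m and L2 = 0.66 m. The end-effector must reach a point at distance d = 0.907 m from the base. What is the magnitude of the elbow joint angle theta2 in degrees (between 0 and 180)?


cos(th2) = (d^2 - L1^2 - L2^2)/(2*L1*L2) = (0.907^2 - 0.64^2 - 0.66^2)/(2*0.64*0.66) = -0.02669389
th2 = acos(-0.02669389) = 91.5296 deg

91.5296 degrees


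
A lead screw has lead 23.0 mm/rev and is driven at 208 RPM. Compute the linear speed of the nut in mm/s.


v = lead * (RPM/60) = 23.0*208/60 = 79.7333

79.7333 mm/s


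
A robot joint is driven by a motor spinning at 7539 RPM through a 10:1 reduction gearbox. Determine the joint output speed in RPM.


omega_joint = omega_motor / N = 7539 / 10 = 753.9000

753.9000 RPM


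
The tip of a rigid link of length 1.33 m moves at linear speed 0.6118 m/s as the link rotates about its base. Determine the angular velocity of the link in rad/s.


omega = v / L = 0.6118 / 1.33 = 0.4600

0.4600 rad/s


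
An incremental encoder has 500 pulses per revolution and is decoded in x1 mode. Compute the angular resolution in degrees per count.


resolution = 360 / (PPR * 1) = 360 / 500 = 0.7200

0.7200 degrees


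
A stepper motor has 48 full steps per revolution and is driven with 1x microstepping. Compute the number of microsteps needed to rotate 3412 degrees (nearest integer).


step_size = 360/(48*1) = 360/48 = 7.500000 deg
n = 3412/(360/48) = 3412*48/360 = 454.9333 -> 455

455 steps


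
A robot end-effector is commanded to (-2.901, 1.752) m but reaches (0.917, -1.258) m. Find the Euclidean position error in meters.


dx = 0.917 - (-2.901) = 3.8180, dy = -1.258 - (1.752) = -3.0100
err = sqrt(14.577124 + 9.060100) = 4.8618

4.8618 m


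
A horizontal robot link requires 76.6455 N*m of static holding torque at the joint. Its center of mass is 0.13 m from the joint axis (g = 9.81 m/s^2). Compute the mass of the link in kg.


m = tau / (g*L) = 76.6455 / (9.81 * 0.13) = 60.1000

60.1000 kg


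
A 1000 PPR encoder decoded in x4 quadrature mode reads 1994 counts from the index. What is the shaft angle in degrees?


angle = counts * 360 / (PPR*4) = 1994 * 360 / 4000 = 179.4600

179.4600 degrees


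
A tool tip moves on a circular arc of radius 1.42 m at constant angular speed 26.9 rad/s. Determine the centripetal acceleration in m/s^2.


a_c = omega^2 * r = 26.9^2 * 1.42 = 1027.5262

1027.5262 m/s^2


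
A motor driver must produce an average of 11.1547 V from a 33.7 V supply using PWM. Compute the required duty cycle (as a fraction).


D = V_avg/V_supply = 11.1547/33.7 = 0.3310

0.3310


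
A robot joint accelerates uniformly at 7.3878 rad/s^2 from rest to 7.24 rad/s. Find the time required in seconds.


t = delta_omega / alpha = 7.24 / 7.3878 = 0.9800

0.9800 s
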